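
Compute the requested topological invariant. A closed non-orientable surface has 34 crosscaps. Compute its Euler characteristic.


For a non-orientable closed surface with k crosscaps: chi = 2 - k.
Here k = 34.
chi = 2 - 34 = -32

-32


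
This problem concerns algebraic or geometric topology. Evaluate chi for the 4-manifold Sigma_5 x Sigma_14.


chi(Sigma_5) = 2 - 2*5 = -8
chi(Sigma_14) = 2 - 2*14 = -26
chi(product) = (-8) * (-26) = 208

208


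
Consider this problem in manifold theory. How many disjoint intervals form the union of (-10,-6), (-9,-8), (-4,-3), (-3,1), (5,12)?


Sort and merge overlapping open intervals.
Merged: (-10,-6), (-4,-3), (-3,1), (5,12).
Number of components = 4

4


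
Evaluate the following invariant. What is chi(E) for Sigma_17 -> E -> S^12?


chi(S^12) = 2 (n even), chi(Sigma_17) = 2 - 2*17 = -32.
chi(E) = 2 * (-32) = -64

-64


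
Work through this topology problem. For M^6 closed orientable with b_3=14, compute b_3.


Poincare duality for closed orientable n-manifolds: b_k = b_{n-k}.
Here n = 6, so b_3 = b_3 = 14

14


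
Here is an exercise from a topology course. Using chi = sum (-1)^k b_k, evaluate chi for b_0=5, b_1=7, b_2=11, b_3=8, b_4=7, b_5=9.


chi = sum_k (-1)^k b_k.
= (5) + (-7) + (11) + (-8) + (7) + (-9)
= -1

-1


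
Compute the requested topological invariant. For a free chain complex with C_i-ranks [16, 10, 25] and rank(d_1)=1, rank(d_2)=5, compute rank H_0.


rank H_k = rank(ker d_k) - rank(im d_{k+1}).
rank(ker d_0) = rank(C_0) - rank(d_0) = 16 - 0 = 16.
rank(im d_{0+1}) = 1.
rank H_0 = 16 - 1 = 15

15


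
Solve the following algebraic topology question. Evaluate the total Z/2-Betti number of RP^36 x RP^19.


dim H^*(RP^n; Z/2) = n+1 (one Z/2 in each degree 0..n).
Total Betti number is multiplicative.
Total = (36+1) * (19+1) = 37 * 20 = 740

740


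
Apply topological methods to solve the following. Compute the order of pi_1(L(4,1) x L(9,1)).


pi_1(X x Y) = pi_1(X) x pi_1(Y).
pi_1(L(4,1)) = Z/4, pi_1(L(9,1)) = Z/9.
|Z/4 x Z/9| = 4 * 9 = 36

36


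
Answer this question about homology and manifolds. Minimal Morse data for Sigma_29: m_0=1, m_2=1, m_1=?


A perfect Morse function has m_k = b_k.
For Sigma_29: b_0=1, b_1=2g=58, b_2=1.
Saddles m_1 = 2g = 58

58


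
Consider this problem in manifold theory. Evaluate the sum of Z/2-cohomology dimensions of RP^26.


H^k(RP^26; Z/2) = Z/2 for each 0 <= k <= 26.
Total dimension = 26 + 1 = 27

27


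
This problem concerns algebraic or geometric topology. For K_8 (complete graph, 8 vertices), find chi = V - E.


K_8: V = 8, E = C(8,2) = 28.
chi = V - E = 8 - 28 = -20

-20


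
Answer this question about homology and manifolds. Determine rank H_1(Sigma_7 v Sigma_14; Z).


For a wedge: H_1(A v B) = H_1(A) + H_1(B).
b_1(Sigma_7) = 14, b_1(Sigma_14) = 28.
b_1 = 14 + 28 = 42

42


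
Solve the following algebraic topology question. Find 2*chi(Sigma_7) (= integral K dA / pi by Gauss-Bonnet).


Gauss-Bonnet: integral K dA = 2*pi*chi(M).
chi(Sigma_7) = 2 - 2*7 = -12.
(integral K dA)/pi = 2*chi = 2*(-12) = -24

-24


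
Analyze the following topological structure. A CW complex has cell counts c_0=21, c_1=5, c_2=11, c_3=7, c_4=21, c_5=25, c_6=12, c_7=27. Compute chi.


chi = sum_k (-1)^k c_k.
= (-1)^0*21 + (-1)^1*5 + (-1)^2*11 + (-1)^3*7 + (-1)^4*21 + (-1)^5*25 + (-1)^6*12 + (-1)^7*27
= (21) + (-5) + (11) + (-7) + (21) + (-25) + (12) + (-27)
= 1

1


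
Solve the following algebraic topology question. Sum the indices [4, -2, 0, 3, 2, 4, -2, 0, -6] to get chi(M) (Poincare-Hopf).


Poincare-Hopf: chi(M) = sum of indices of zeros.
chi = (4) + (-2) + (0) + (3) + (2) + (4) + (-2) + (0) + (-6) = 3

3


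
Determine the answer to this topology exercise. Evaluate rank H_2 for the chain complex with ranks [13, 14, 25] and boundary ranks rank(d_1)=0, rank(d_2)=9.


rank H_k = rank(ker d_k) - rank(im d_{k+1}).
rank(ker d_2) = rank(C_2) - rank(d_2) = 25 - 9 = 16.
rank(im d_{2+1}) = 0.
rank H_2 = 16 - 0 = 16

16


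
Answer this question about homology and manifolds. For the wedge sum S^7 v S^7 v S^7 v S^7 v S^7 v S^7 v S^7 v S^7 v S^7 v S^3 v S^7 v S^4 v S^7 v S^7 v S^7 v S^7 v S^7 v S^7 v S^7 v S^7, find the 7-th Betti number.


For a wedge of spheres, H_k (k>0) is free on one generator per sphere of dimension k.
Spheres of dimension 7: count = 18.
b_7 = 18

18


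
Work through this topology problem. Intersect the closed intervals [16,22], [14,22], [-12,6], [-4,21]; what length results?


Intersection = [max(a_i), min(b_i)] = [16, 6].
Since 16 > 6, the intersection is empty.
Length = 0

0


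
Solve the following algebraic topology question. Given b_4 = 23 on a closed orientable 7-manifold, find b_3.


Poincare duality for closed orientable n-manifolds: b_k = b_{n-k}.
Here n = 7, so b_3 = b_4 = 23

23


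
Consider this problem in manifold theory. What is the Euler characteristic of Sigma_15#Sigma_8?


chi(Sigma_15) = 2 - 2*15 = -28
chi(Sigma_8) = 2 - 2*8 = -14
For surfaces: chi(A#B) = chi(A) + chi(B) - 2.
chi = -28 + -14 - 2 = -44

-44


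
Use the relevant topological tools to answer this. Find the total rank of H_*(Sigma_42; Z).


For Sigma_42: b_0 = 1, b_1 = 2g = 84, b_2 = 1.
Total = 1 + 84 + 1 = 86

86


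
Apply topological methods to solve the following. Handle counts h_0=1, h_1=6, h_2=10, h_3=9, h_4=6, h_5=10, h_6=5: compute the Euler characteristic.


Handles of index k contribute (-1)^k to chi (same as CW cells).
chi = (1) + (-6) + (10) + (-9) + (6) + (-10) + (5) = -3

-3


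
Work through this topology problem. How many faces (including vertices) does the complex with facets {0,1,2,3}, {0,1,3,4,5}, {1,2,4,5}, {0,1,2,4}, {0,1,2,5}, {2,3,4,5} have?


Each maximal simplex on m vertices has 2^m - 1 nonempty faces.
Take the union (dedupe shared faces).
Total distinct faces = 52

52


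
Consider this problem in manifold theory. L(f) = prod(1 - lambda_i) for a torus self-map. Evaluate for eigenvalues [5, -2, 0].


For a torus self-map: L(f) = det(I - A) where A acts on H_1.
L(f) = (1-5) * (1--2) * (1-0) = -4 * 3 * 1 = -12

-12


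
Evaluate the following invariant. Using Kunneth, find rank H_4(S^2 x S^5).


Each S^d has Poincare polynomial 1 + t^d.
The product S^2 x S^5 has Poincare polynomial prod(1+t^d_i).
Expanding: b_0=1, b_2=1, b_5=1, b_7=1.
b_4 = 0

0


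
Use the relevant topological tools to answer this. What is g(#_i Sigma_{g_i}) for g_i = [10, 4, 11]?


Genus is additive under connected sum of orientable surfaces.
g = 10 + 4 + 11 = 25

25


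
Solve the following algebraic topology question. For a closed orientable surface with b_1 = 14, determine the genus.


For a closed orientable surface: b_1 = 2g.
14 = 2g
g = 14 / 2 = 7

7


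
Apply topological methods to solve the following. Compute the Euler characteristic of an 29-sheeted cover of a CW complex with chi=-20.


For a finite covering: chi(E) = (number of sheets) * chi(B).
chi(E) = 29 * (-20) = -580

-580


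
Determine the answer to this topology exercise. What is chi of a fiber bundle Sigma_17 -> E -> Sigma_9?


For a fiber bundle F -> E -> B (with CW structure): chi(E) = chi(B) * chi(F).
chi(Sigma_9) = -16, chi(Sigma_17) = -32.
chi(E) = (-16) * (-32) = 512

512


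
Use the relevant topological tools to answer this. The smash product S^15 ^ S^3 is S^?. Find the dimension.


S^m ^ S^n = S^{m+n}.
k = 15 + 3 = 18

18


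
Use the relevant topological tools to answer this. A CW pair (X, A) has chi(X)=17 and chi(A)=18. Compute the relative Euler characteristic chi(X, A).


Relative Euler characteristic: chi(X, A) = chi(X) - chi(A).
= 17 - (18) = -1

-1


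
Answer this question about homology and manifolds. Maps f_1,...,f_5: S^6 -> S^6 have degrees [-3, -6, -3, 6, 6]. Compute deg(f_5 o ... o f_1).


Degree is multiplicative: deg(composition) = product of degrees.
= (-3) * (-6) * (-3) * (6) * (6) = -1944

-1944


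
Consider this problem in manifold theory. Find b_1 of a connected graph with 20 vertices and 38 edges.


For a connected graph: rank(pi_1) = b_1 = E - V + 1 = 1 - chi.
chi = V - E = 20 - 38 = -18.
rank = 1 - (-18) = 38 - 20 + 1 = 19

19


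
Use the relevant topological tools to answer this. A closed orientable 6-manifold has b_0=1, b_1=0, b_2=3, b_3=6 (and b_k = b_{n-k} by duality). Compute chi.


By Poincare duality b_k = b_{6-k}, so full Betti numbers: b_0=1, b_1=0, b_2=3, b_3=6, b_4=3, b_5=0, b_6=1.
chi = sum (-1)^k b_k = 2

2


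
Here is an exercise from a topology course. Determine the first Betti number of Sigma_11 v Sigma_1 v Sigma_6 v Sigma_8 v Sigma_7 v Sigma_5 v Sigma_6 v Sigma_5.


For a wedge X v Y: reduced H_k(X v Y) = H_k(X) + H_k(Y).
Each Sigma_g contributes b_1 = 2g.
b_1 = 22 + 2 + 12 + 16 + 14 + 10 + 12 + 10 = 98

98


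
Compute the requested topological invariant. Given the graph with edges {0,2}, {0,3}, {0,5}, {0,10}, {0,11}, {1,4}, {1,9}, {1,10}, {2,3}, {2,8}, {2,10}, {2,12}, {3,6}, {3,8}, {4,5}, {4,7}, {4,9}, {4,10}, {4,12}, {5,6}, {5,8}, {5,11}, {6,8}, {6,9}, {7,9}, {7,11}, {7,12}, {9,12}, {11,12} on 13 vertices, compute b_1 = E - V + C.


b_1 = E - V + (number of components).
E = 29, V = 13, components = 1.
b_1 = 29 - 13 + 1 = 17

17


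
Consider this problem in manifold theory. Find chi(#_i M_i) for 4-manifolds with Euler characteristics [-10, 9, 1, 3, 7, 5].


For n-manifolds: chi(A#B) = chi(A) + chi(B) - chi(S^4).
chi(S^4) = 1 + (-1)^4 = 2.
chi(#) = (sum chi_i) - (6-1)*chi(S^4) = 15 - 5*2 = 5

5


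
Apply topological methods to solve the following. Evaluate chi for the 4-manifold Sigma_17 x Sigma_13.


chi(Sigma_17) = 2 - 2*17 = -32
chi(Sigma_13) = 2 - 2*13 = -24
chi(product) = (-32) * (-24) = 768

768


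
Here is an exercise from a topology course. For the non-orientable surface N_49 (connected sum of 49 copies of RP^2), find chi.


For a non-orientable closed surface with k crosscaps: chi = 2 - k.
Here k = 49.
chi = 2 - 49 = -47

-47


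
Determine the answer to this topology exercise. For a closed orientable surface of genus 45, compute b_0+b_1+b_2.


For Sigma_45: b_0 = 1, b_1 = 2g = 90, b_2 = 1.
Total = 1 + 90 + 1 = 92

92


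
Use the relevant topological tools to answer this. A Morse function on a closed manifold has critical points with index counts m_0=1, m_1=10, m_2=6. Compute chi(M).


Morse theory: chi(M) = sum_k (-1)^k m_k where m_k = #(index-k critical points).
= (1) + (-10) + (6) = -3

-3


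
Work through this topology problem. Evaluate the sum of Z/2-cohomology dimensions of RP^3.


H^k(RP^3; Z/2) = Z/2 for each 0 <= k <= 3.
Total dimension = 3 + 1 = 4

4


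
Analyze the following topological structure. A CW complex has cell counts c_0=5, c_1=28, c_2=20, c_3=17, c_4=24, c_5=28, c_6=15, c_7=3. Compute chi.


chi = sum_k (-1)^k c_k.
= (-1)^0*5 + (-1)^1*28 + (-1)^2*20 + (-1)^3*17 + (-1)^4*24 + (-1)^5*28 + (-1)^6*15 + (-1)^7*3
= (5) + (-28) + (20) + (-17) + (24) + (-28) + (15) + (-3)
= -12

-12


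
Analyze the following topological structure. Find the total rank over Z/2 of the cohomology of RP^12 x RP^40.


dim H^*(RP^n; Z/2) = n+1 (one Z/2 in each degree 0..n).
Total Betti number is multiplicative.
Total = (12+1) * (40+1) = 13 * 41 = 533

533


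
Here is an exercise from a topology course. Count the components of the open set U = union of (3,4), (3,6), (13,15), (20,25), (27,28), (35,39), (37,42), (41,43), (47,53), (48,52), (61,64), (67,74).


Sort and merge overlapping open intervals.
Merged: (3,6), (13,15), (20,25), (27,28), (35,43), (47,53), (61,64), (67,74).
Number of components = 8

8


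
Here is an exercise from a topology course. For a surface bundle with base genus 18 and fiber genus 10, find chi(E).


For a fiber bundle F -> E -> B (with CW structure): chi(E) = chi(B) * chi(F).
chi(Sigma_18) = -34, chi(Sigma_10) = -18.
chi(E) = (-34) * (-18) = 612

612


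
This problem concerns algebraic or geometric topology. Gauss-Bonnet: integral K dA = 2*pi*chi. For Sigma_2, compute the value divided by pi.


Gauss-Bonnet: integral K dA = 2*pi*chi(M).
chi(Sigma_2) = 2 - 2*2 = -2.
(integral K dA)/pi = 2*chi = 2*(-2) = -4

-4


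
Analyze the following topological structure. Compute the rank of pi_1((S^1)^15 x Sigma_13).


pi_1(A x B) = pi_1(A) x pi_1(B); rank of abelianization = b_1.
b_1(T^15) = 15, b_1(Sigma_13) = 2*13 = 26.
b_1(product) = 15 + 26 = 41

41


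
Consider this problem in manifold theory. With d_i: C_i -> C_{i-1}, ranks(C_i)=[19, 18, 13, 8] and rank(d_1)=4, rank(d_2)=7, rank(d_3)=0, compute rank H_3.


rank H_k = rank(ker d_k) - rank(im d_{k+1}).
rank(ker d_3) = rank(C_3) - rank(d_3) = 8 - 0 = 8.
rank(im d_{3+1}) = 0.
rank H_3 = 8 - 0 = 8

8


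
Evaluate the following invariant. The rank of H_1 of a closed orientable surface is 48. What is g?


For a closed orientable surface: b_1 = 2g.
48 = 2g
g = 48 / 2 = 24

24


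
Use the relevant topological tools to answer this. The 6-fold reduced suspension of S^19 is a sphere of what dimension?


Each suspension raises dimension by 1: Sigma S^n = S^{n+1}.
Sigma^6 S^19 = S^{19+6} = S^25

25


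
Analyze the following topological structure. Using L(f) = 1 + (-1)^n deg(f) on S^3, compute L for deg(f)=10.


On S^3: L(f) = tr(f_0*) + (-1)^3 tr(f_3*) = 1 + (-1)^3 * deg(f).
L(f) = 1 + (-1)^3 * 10 = 1 + -10 = -9

-9


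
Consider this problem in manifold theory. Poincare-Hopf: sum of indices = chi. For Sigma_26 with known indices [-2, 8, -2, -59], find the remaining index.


Poincare-Hopf: sum of indices = chi(M).
chi(Sigma_26) = 2 - 2*26 = -50.
Sum of known indices = -55.
x = chi - (sum known) = -50 - (-55) = 5

5


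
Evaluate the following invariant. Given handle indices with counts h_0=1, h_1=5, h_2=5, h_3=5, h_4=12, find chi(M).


Handles of index k contribute (-1)^k to chi (same as CW cells).
chi = (1) + (-5) + (5) + (-5) + (12) = 8

8


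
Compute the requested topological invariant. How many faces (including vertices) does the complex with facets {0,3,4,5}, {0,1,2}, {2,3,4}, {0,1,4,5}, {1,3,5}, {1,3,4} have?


Each maximal simplex on m vertices has 2^m - 1 nonempty faces.
Take the union (dedupe shared faces).
Total distinct faces = 33

33


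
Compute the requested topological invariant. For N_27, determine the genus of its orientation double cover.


chi(N_27) = 2 - 27 = -25.
Double cover: chi(Sigma_g) = 2 * chi(N_27) = 2*(-25) = -50.
2 - 2g = -50, so g = (2 - (-50))/2 = 52/2 = 26

26


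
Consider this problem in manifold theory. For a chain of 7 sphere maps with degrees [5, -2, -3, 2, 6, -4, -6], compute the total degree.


Degree is multiplicative: deg(composition) = product of degrees.
= (5) * (-2) * (-3) * (2) * (6) * (-4) * (-6) = 8640

8640


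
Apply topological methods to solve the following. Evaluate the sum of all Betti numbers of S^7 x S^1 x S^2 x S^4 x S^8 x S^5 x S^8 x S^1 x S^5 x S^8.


Total Betti number is multiplicative under products.
Each S^d (d>=1) has total Betti number 2.
There are 10 sphere factors.
Total = 2^10 = 1024

1024


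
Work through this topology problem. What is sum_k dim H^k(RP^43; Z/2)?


H^k(RP^43; Z/2) = Z/2 for each 0 <= k <= 43.
Total dimension = 43 + 1 = 44

44


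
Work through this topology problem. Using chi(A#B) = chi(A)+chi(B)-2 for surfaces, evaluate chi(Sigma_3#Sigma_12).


chi(Sigma_3) = 2 - 2*3 = -4
chi(Sigma_12) = 2 - 2*12 = -22
For surfaces: chi(A#B) = chi(A) + chi(B) - 2.
chi = -4 + -22 - 2 = -28

-28


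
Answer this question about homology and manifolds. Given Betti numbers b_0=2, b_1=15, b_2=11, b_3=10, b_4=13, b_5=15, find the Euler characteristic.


chi = sum_k (-1)^k b_k.
= (2) + (-15) + (11) + (-10) + (13) + (-15)
= -14

-14


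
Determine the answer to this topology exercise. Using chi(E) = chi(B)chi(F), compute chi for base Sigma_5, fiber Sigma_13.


For a fiber bundle F -> E -> B (with CW structure): chi(E) = chi(B) * chi(F).
chi(Sigma_5) = -8, chi(Sigma_13) = -24.
chi(E) = (-8) * (-24) = 192

192


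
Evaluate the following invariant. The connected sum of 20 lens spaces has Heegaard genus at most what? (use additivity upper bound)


Heegaard genus satisfies g(A#B) <= g(A) + g(B).
Each lens space has g = 1.
Upper bound: 20 * 1 = 20

20


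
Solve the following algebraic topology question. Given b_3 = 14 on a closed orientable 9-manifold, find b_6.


Poincare duality for closed orientable n-manifolds: b_k = b_{n-k}.
Here n = 9, so b_6 = b_3 = 14

14


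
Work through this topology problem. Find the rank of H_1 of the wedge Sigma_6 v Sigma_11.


For a wedge: H_1(A v B) = H_1(A) + H_1(B).
b_1(Sigma_6) = 12, b_1(Sigma_11) = 22.
b_1 = 12 + 22 = 34

34


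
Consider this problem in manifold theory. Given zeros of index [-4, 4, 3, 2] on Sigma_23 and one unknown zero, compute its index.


Poincare-Hopf: sum of indices = chi(M).
chi(Sigma_23) = 2 - 2*23 = -44.
Sum of known indices = 5.
x = chi - (sum known) = -44 - (5) = -49

-49


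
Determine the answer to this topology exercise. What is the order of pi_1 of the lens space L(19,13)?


pi_1(L(p,q)) = Z/pZ for any q coprime to p.
|pi_1(L(19,13))| = 19

19


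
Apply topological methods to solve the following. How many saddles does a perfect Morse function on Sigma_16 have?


A perfect Morse function has m_k = b_k.
For Sigma_16: b_0=1, b_1=2g=32, b_2=1.
Saddles m_1 = 2g = 32

32


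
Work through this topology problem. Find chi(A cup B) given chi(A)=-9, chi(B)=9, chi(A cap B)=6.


chi(A cup B) = chi(A) + chi(B) - chi(A cap B)
= -9 + (9) - (6)
= -6

-6


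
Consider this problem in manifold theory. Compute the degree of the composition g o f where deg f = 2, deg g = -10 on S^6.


Degree is multiplicative under composition: deg(g o f) = deg(g) * deg(f).
= -10 * 2 = -20

-20


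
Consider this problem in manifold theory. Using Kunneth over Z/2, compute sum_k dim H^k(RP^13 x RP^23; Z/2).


dim H^*(RP^n; Z/2) = n+1 (one Z/2 in each degree 0..n).
Total Betti number is multiplicative.
Total = (13+1) * (23+1) = 14 * 24 = 336

336


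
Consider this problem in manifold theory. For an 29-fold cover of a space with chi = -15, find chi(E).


For a finite covering: chi(E) = (number of sheets) * chi(B).
chi(E) = 29 * (-15) = -435

-435


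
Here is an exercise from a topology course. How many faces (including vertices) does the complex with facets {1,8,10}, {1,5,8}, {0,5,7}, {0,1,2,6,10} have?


Each maximal simplex on m vertices has 2^m - 1 nonempty faces.
Take the union (dedupe shared faces).
Total distinct faces = 44

44


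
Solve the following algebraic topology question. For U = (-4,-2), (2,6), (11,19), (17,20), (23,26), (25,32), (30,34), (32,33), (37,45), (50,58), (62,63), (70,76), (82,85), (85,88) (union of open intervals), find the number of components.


Sort and merge overlapping open intervals.
Merged: (-4,-2), (2,6), (11,20), (23,34), (37,45), (50,58), (62,63), (70,76), (82,85), (85,88).
Number of components = 10

10


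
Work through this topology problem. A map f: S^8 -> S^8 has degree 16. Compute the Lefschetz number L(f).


On S^8: L(f) = tr(f_0*) + (-1)^8 tr(f_8*) = 1 + (-1)^8 * deg(f).
L(f) = 1 + (-1)^8 * 16 = 1 + 16 = 17

17


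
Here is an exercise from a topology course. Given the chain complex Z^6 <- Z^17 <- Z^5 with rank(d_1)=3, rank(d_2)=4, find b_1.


rank H_k = rank(ker d_k) - rank(im d_{k+1}).
rank(ker d_1) = rank(C_1) - rank(d_1) = 17 - 3 = 14.
rank(im d_{1+1}) = 4.
rank H_1 = 14 - 4 = 10

10


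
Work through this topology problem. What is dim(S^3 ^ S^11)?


S^m ^ S^n = S^{m+n}.
k = 3 + 11 = 14

14


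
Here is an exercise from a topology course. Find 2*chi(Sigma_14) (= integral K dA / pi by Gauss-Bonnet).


Gauss-Bonnet: integral K dA = 2*pi*chi(M).
chi(Sigma_14) = 2 - 2*14 = -26.
(integral K dA)/pi = 2*chi = 2*(-26) = -52

-52


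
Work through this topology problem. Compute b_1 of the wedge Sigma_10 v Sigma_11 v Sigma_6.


For a wedge X v Y: reduced H_k(X v Y) = H_k(X) + H_k(Y).
Each Sigma_g contributes b_1 = 2g.
b_1 = 20 + 22 + 12 = 54

54


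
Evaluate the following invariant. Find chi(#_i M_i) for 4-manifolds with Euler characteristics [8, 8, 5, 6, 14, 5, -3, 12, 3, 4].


For n-manifolds: chi(A#B) = chi(A) + chi(B) - chi(S^4).
chi(S^4) = 1 + (-1)^4 = 2.
chi(#) = (sum chi_i) - (10-1)*chi(S^4) = 62 - 9*2 = 44

44


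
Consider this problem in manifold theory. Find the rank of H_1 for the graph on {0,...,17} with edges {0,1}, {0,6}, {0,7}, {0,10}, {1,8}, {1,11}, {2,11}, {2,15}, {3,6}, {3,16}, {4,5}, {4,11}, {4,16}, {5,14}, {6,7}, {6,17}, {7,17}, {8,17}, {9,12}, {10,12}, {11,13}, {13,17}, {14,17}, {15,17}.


b_1 = E - V + (number of components).
E = 24, V = 18, components = 1.
b_1 = 24 - 18 + 1 = 7

7


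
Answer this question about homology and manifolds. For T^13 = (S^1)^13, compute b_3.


By the Kunneth formula, b_k(T^n) = C(n,k).
b_3(T^13) = C(13,3).
C(13,3) = 13!/(3!*10!) = 286

286


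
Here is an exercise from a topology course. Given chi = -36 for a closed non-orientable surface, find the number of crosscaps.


chi = 2 - k for closed non-orientable surfaces with k crosscaps.
-36 = 2 - k
k = 2 - (-36) = 38

38


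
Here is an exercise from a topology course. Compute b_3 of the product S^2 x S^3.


Each S^d has Poincare polynomial 1 + t^d.
The product S^2 x S^3 has Poincare polynomial prod(1+t^d_i).
Expanding: b_0=1, b_2=1, b_3=1, b_5=1.
b_3 = 1

1


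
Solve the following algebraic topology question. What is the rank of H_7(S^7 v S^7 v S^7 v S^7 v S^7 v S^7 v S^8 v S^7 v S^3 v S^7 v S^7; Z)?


For a wedge of spheres, H_k (k>0) is free on one generator per sphere of dimension k.
Spheres of dimension 7: count = 9.
b_7 = 9

9


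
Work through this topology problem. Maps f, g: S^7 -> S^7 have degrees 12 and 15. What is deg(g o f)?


Degree is multiplicative under composition: deg(g o f) = deg(g) * deg(f).
= 15 * 12 = 180

180


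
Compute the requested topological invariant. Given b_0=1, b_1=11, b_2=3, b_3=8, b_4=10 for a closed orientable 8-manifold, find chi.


By Poincare duality b_k = b_{8-k}, so full Betti numbers: b_0=1, b_1=11, b_2=3, b_3=8, b_4=10, b_5=8, b_6=3, b_7=11, b_8=1.
chi = sum (-1)^k b_k = -20

-20


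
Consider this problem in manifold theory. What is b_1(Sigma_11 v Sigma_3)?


For a wedge: H_1(A v B) = H_1(A) + H_1(B).
b_1(Sigma_11) = 22, b_1(Sigma_3) = 6.
b_1 = 22 + 6 = 28

28


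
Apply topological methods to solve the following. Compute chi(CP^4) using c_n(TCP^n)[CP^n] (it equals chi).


For any closed oriented manifold, <e(TM),[M]> = chi(M).
chi(CP^4) = 4+1 = 5

5


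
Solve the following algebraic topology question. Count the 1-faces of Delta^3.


Delta^3 has 3+1 vertices. A 1-face is a choice of 1+1 vertices.
f_1 = C(3+1, 1+1) = C(4,2) = 6

6


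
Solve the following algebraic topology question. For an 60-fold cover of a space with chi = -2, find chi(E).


For a finite covering: chi(E) = (number of sheets) * chi(B).
chi(E) = 60 * (-2) = -120

-120


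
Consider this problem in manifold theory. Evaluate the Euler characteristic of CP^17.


CP^17 has one cell in each even dimension 0, 2, ..., 2*17 (17+1 cells total).
All cells are even-dimensional, so chi = number of cells.
chi = 17 + 1 = 18

18


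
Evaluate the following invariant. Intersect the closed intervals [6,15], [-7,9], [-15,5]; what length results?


Intersection = [max(a_i), min(b_i)] = [6, 5].
Since 6 > 5, the intersection is empty.
Length = 0

0


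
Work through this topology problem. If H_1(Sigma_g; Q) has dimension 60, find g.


For a closed orientable surface: b_1 = 2g.
60 = 2g
g = 60 / 2 = 30

30


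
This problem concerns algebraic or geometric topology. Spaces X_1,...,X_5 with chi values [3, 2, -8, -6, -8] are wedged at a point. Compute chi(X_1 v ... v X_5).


chi(A v B) = chi(A) + chi(B) - 1 (one point identified).
For 5 spaces: chi = (sum chi_i) - (5 - 1).
sum = -17; chi = -17 - 4 = -21

-21


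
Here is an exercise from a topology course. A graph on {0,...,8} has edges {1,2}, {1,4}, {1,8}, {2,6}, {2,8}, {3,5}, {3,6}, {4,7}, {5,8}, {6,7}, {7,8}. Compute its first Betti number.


b_1 = E - V + (number of components).
E = 11, V = 9, components = 2.
b_1 = 11 - 9 + 2 = 4

4


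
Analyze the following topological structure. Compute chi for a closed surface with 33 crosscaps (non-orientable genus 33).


For a non-orientable closed surface with k crosscaps: chi = 2 - k.
Here k = 33.
chi = 2 - 33 = -31

-31


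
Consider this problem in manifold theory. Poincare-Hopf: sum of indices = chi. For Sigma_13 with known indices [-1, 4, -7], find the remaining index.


Poincare-Hopf: sum of indices = chi(M).
chi(Sigma_13) = 2 - 2*13 = -24.
Sum of known indices = -4.
x = chi - (sum known) = -24 - (-4) = -20

-20


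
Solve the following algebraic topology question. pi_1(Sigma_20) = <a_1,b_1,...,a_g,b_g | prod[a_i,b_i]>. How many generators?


Standard presentation: pi_1(Sigma_g) = <a_1,b_1,...,a_g,b_g | [a_1,b_1]...[a_g,b_g] = 1>.
Number of generators = 2g = 2*20 = 40

40


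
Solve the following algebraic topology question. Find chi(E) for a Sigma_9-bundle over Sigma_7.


For a fiber bundle F -> E -> B (with CW structure): chi(E) = chi(B) * chi(F).
chi(Sigma_7) = -12, chi(Sigma_9) = -16.
chi(E) = (-12) * (-16) = 192

192


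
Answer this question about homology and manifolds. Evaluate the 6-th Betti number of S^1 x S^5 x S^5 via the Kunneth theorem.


Each S^d has Poincare polynomial 1 + t^d.
The product S^1 x S^5 x S^5 has Poincare polynomial prod(1+t^d_i).
Expanding: b_0=1, b_1=1, b_5=2, b_6=2, b_10=1, b_11=1.
b_6 = 2

2


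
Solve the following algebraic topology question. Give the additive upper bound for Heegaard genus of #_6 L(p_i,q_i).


Heegaard genus satisfies g(A#B) <= g(A) + g(B).
Each lens space has g = 1.
Upper bound: 6 * 1 = 6

6


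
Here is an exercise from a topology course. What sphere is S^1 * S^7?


Join of spheres: S^m * S^n = S^{m+n+1}.
dim = 1 + 7 + 1 = 9

9


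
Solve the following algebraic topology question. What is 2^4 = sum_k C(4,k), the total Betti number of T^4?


b_k(T^4) = C(4,k), so the sum over k is sum_k C(4,k) = 2^4.
Total = 2^4 = 16

16


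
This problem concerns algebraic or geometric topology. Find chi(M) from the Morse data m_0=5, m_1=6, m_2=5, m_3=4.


Morse theory: chi(M) = sum_k (-1)^k m_k where m_k = #(index-k critical points).
= (5) + (-6) + (5) + (-4) = 0

0


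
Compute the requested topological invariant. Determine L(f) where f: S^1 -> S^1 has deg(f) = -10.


On S^1: L(f) = tr(f_0*) + (-1)^1 tr(f_1*) = 1 + (-1)^1 * deg(f).
L(f) = 1 + (-1)^1 * -10 = 1 + 10 = 11

11


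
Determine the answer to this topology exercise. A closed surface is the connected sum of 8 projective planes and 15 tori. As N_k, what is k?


Since a >= 1, the sum is non-orientable; each T^2 can be replaced by RP^2 # RP^2 (since T^2#RP^2 = 3RP^2).
Total crosscaps k = 8 + 2*15 = 38.
Check via chi: chi = 8*1 + 15*0 - (8+15-1)*2 = -36 = 2 - k = -36. Consistent.

38


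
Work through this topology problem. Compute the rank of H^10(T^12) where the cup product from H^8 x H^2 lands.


Cup product: H^p x H^q -> H^{p+q}; here p+q = 8+2 = 10.
rank H^k(T^n) = C(n,k).
C(12,10) = 66

66


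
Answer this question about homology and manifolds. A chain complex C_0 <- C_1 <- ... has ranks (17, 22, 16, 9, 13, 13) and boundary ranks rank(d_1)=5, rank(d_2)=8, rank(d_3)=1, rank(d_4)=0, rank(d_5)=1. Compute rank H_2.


rank H_k = rank(ker d_k) - rank(im d_{k+1}).
rank(ker d_2) = rank(C_2) - rank(d_2) = 16 - 8 = 8.
rank(im d_{2+1}) = 1.
rank H_2 = 8 - 1 = 7

7


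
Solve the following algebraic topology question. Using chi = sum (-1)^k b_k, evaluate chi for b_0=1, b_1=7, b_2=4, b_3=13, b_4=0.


chi = sum_k (-1)^k b_k.
= (1) + (-7) + (4) + (-13) + (0)
= -15

-15


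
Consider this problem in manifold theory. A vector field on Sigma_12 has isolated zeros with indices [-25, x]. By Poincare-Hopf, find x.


Poincare-Hopf: sum of indices = chi(M).
chi(Sigma_12) = 2 - 2*12 = -22.
Sum of known indices = -25.
x = chi - (sum known) = -22 - (-25) = 3

3


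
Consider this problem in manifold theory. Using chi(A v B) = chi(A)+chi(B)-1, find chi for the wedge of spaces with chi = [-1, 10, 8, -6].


chi(A v B) = chi(A) + chi(B) - 1 (one point identified).
For 4 spaces: chi = (sum chi_i) - (4 - 1).
sum = 11; chi = 11 - 3 = 8

8


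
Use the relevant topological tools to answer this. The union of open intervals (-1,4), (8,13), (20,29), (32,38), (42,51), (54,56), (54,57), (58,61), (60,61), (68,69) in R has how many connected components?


Sort and merge overlapping open intervals.
Merged: (-1,4), (8,13), (20,29), (32,38), (42,51), (54,57), (58,61), (68,69).
Number of components = 8

8


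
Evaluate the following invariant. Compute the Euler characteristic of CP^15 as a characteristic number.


For any closed oriented manifold, <e(TM),[M]> = chi(M).
chi(CP^15) = 15+1 = 16

16


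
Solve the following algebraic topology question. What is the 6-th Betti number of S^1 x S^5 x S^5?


Each S^d has Poincare polynomial 1 + t^d.
The product S^1 x S^5 x S^5 has Poincare polynomial prod(1+t^d_i).
Expanding: b_0=1, b_1=1, b_5=2, b_6=2, b_10=1, b_11=1.
b_6 = 2

2


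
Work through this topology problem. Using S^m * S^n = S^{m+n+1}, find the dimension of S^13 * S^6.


Join of spheres: S^m * S^n = S^{m+n+1}.
dim = 13 + 6 + 1 = 20

20


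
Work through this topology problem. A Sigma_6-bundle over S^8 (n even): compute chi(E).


chi(S^8) = 2 (n even), chi(Sigma_6) = 2 - 2*6 = -10.
chi(E) = 2 * (-10) = -20

-20


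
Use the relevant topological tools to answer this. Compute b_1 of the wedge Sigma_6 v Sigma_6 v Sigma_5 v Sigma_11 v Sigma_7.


For a wedge X v Y: reduced H_k(X v Y) = H_k(X) + H_k(Y).
Each Sigma_g contributes b_1 = 2g.
b_1 = 12 + 12 + 10 + 22 + 14 = 70

70


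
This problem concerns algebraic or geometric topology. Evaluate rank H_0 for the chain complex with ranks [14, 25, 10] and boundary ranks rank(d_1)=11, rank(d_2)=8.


rank H_k = rank(ker d_k) - rank(im d_{k+1}).
rank(ker d_0) = rank(C_0) - rank(d_0) = 14 - 0 = 14.
rank(im d_{0+1}) = 11.
rank H_0 = 14 - 11 = 3

3


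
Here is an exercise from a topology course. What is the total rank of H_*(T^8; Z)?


b_k(T^8) = C(8,k), so the sum over k is sum_k C(8,k) = 2^8.
Total = 2^8 = 256

256


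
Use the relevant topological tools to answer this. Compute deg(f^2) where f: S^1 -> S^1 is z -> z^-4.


deg(f) = -4. Degree is multiplicative: deg(f^2) = (deg f)^2.
deg(f^2) = (-4)^2 = 16

16


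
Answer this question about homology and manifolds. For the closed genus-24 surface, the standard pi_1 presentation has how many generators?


Standard presentation: pi_1(Sigma_g) = <a_1,b_1,...,a_g,b_g | [a_1,b_1]...[a_g,b_g] = 1>.
Number of generators = 2g = 2*24 = 48

48


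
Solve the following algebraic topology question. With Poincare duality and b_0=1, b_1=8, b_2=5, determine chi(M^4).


By Poincare duality b_k = b_{4-k}, so full Betti numbers: b_0=1, b_1=8, b_2=5, b_3=8, b_4=1.
chi = sum (-1)^k b_k = -9

-9


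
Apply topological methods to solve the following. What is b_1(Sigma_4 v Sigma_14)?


For a wedge: H_1(A v B) = H_1(A) + H_1(B).
b_1(Sigma_4) = 8, b_1(Sigma_14) = 28.
b_1 = 8 + 28 = 36

36


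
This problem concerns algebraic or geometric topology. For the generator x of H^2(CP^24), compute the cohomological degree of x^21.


|x| = 2 in H^*(CP^n).
|x^21| = 21 * |x| = 21 * 2 = 42

42


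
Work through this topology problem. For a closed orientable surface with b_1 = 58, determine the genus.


For a closed orientable surface: b_1 = 2g.
58 = 2g
g = 58 / 2 = 29

29


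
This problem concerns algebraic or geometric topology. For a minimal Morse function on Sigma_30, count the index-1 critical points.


A perfect Morse function has m_k = b_k.
For Sigma_30: b_0=1, b_1=2g=60, b_2=1.
Saddles m_1 = 2g = 60

60


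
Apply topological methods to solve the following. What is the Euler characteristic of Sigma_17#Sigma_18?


chi(Sigma_17) = 2 - 2*17 = -32
chi(Sigma_18) = 2 - 2*18 = -34
For surfaces: chi(A#B) = chi(A) + chi(B) - 2.
chi = -32 + -34 - 2 = -68

-68


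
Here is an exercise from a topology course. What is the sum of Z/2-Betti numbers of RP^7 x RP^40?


dim H^*(RP^n; Z/2) = n+1 (one Z/2 in each degree 0..n).
Total Betti number is multiplicative.
Total = (7+1) * (40+1) = 8 * 41 = 328

328


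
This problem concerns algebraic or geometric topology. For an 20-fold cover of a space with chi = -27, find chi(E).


For a finite covering: chi(E) = (number of sheets) * chi(B).
chi(E) = 20 * (-27) = -540

-540


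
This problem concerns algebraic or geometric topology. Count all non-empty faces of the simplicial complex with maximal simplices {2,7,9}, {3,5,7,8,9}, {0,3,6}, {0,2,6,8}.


Each maximal simplex on m vertices has 2^m - 1 nonempty faces.
Take the union (dedupe shared faces).
Total distinct faces = 51

51


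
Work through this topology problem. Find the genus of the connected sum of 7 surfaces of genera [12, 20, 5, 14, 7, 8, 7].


Genus is additive under connected sum of orientable surfaces.
g = 12 + 20 + 5 + 14 + 7 + 8 + 7 = 73

73


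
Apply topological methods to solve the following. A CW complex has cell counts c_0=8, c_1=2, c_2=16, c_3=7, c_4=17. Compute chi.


chi = sum_k (-1)^k c_k.
= (-1)^0*8 + (-1)^1*2 + (-1)^2*16 + (-1)^3*7 + (-1)^4*17
= (8) + (-2) + (16) + (-7) + (17)
= 32

32


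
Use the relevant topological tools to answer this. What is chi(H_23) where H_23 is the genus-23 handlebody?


A genus-g handlebody deformation retracts to a wedge of g circles.
chi(vee_g S^1) = 1 - g.
chi(H_23) = 1 - 23 = -22

-22


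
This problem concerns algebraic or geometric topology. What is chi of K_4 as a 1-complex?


K_4: V = 4, E = C(4,2) = 6.
chi = V - E = 4 - 6 = -2

-2


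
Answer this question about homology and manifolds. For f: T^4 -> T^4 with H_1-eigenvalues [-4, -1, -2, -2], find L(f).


For a torus self-map: L(f) = det(I - A) where A acts on H_1.
L(f) = (1--4) * (1--1) * (1--2) * (1--2) = 5 * 2 * 3 * 3 = 90

90


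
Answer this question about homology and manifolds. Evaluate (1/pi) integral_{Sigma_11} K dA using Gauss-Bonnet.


Gauss-Bonnet: integral K dA = 2*pi*chi(M).
chi(Sigma_11) = 2 - 2*11 = -20.
(integral K dA)/pi = 2*chi = 2*(-20) = -40

-40


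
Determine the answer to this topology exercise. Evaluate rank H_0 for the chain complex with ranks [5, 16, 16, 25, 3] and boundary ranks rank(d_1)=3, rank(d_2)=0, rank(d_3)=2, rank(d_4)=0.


rank H_k = rank(ker d_k) - rank(im d_{k+1}).
rank(ker d_0) = rank(C_0) - rank(d_0) = 5 - 0 = 5.
rank(im d_{0+1}) = 3.
rank H_0 = 5 - 3 = 2

2


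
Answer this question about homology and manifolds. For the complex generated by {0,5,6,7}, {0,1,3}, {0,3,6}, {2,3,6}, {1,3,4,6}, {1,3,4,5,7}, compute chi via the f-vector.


Enumerate all faces; f-vector: f_0=8, f_1=22, f_2=20, f_3=7, f_4=1.
chi = sum (-1)^k f_k = 0

0


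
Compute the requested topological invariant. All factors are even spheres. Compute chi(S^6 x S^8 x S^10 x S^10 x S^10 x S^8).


chi is multiplicative: chi(X x Y) = chi(X) chi(Y).
Each even-dim sphere has chi = 2. There are 6 factors.
chi = 2^6 = 64

64


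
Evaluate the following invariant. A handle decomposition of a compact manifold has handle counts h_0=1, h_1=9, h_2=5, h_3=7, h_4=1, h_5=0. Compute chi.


Handles of index k contribute (-1)^k to chi (same as CW cells).
chi = (1) + (-9) + (5) + (-7) + (1) + (0) = -9

-9


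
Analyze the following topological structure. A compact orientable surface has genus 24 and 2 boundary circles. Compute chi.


For a compact orientable surface with genus g and b boundary components: chi = 2 - 2g - b.
chi = 2 - 2*24 - 2 = 2 - 48 - 2 = -48

-48


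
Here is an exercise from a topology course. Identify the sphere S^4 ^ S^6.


S^m ^ S^n = S^{m+n}.
k = 4 + 6 = 10

10


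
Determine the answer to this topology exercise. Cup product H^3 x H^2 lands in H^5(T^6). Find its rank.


Cup product: H^p x H^q -> H^{p+q}; here p+q = 3+2 = 5.
rank H^k(T^n) = C(n,k).
C(6,5) = 6

6


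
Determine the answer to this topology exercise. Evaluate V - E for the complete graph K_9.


K_9: V = 9, E = C(9,2) = 36.
chi = V - E = 9 - 36 = -27

-27


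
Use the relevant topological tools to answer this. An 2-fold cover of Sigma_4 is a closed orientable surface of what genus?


For an n-sheeted cover: chi(E) = n * chi(B).
chi(Sigma_4) = 2 - 2*4 = -6.
chi(E) = 2 * (-6) = -12.
genus(E) = (2 - chi(E))/2 = (2 - (-12))/2 = 14/2 = 7

7


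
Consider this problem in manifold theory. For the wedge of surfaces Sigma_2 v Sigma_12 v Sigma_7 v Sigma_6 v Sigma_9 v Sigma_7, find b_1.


For a wedge X v Y: reduced H_k(X v Y) = H_k(X) + H_k(Y).
Each Sigma_g contributes b_1 = 2g.
b_1 = 4 + 24 + 14 + 12 + 18 + 14 = 86

86


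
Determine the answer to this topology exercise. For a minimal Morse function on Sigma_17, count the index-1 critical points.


A perfect Morse function has m_k = b_k.
For Sigma_17: b_0=1, b_1=2g=34, b_2=1.
Saddles m_1 = 2g = 34

34


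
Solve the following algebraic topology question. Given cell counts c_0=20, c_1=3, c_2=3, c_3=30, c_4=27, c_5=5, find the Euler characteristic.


chi = sum_k (-1)^k c_k.
= (-1)^0*20 + (-1)^1*3 + (-1)^2*3 + (-1)^3*30 + (-1)^4*27 + (-1)^5*5
= (20) + (-3) + (3) + (-30) + (27) + (-5)
= 12

12


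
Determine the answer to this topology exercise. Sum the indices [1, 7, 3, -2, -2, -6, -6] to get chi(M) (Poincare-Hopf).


Poincare-Hopf: chi(M) = sum of indices of zeros.
chi = (1) + (7) + (3) + (-2) + (-2) + (-6) + (-6) = -5

-5


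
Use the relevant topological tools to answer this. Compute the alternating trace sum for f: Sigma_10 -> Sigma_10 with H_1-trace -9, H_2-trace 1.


L(f) = tr(f_0*) - tr(f_1*) + tr(f_2*).
= 1 - (-9) + (1)
= 11

11


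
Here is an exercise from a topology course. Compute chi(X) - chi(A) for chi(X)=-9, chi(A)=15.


Relative Euler characteristic: chi(X, A) = chi(X) - chi(A).
= -9 - (15) = -24

-24


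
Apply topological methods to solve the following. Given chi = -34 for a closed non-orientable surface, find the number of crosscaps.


chi = 2 - k for closed non-orientable surfaces with k crosscaps.
-34 = 2 - k
k = 2 - (-34) = 36

36


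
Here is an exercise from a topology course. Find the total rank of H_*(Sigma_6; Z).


For Sigma_6: b_0 = 1, b_1 = 2g = 12, b_2 = 1.
Total = 1 + 12 + 1 = 14

14


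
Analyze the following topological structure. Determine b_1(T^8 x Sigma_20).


pi_1(A x B) = pi_1(A) x pi_1(B); rank of abelianization = b_1.
b_1(T^8) = 8, b_1(Sigma_20) = 2*20 = 40.
b_1(product) = 8 + 40 = 48

48


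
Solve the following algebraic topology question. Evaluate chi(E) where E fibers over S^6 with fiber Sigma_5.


chi(S^6) = 2 (n even), chi(Sigma_5) = 2 - 2*5 = -8.
chi(E) = 2 * (-8) = -16

-16


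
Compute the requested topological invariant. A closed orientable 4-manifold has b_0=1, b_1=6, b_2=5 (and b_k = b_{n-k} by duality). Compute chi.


By Poincare duality b_k = b_{4-k}, so full Betti numbers: b_0=1, b_1=6, b_2=5, b_3=6, b_4=1.
chi = sum (-1)^k b_k = -5

-5


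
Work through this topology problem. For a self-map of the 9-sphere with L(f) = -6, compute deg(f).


L(f) = 1 + (-1)^9 deg(f) on S^9.
-6 = 1 + (-1)^9 * deg(f)
(-1)^9 * deg(f) = -7
deg(f) = 7

7


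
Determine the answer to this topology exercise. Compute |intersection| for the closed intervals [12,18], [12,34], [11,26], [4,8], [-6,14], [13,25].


Intersection = [max(a_i), min(b_i)] = [13, 8].
Since 13 > 8, the intersection is empty.
Length = 0

0
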